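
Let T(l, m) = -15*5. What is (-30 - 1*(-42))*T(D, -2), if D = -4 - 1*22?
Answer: -900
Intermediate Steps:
D = -26 (D = -4 - 22 = -26)
T(l, m) = -75
(-30 - 1*(-42))*T(D, -2) = (-30 - 1*(-42))*(-75) = (-30 + 42)*(-75) = 12*(-75) = -900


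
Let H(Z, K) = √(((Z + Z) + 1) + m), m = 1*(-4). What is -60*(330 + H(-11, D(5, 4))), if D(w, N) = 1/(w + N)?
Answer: -19800 - 300*I ≈ -19800.0 - 300.0*I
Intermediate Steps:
D(w, N) = 1/(N + w)
m = -4
H(Z, K) = √(-3 + 2*Z) (H(Z, K) = √(((Z + Z) + 1) - 4) = √((2*Z + 1) - 4) = √((1 + 2*Z) - 4) = √(-3 + 2*Z))
-60*(330 + H(-11, D(5, 4))) = -60*(330 + √(-3 + 2*(-11))) = -60*(330 + √(-3 - 22)) = -60*(330 + √(-25)) = -60*(330 + 5*I) = -19800 - 300*I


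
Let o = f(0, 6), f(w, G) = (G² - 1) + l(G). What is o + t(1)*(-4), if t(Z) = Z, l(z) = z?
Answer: 37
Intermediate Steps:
f(w, G) = -1 + G + G² (f(w, G) = (G² - 1) + G = (-1 + G²) + G = -1 + G + G²)
o = 41 (o = -1 + 6 + 6² = -1 + 6 + 36 = 41)
o + t(1)*(-4) = 41 + 1*(-4) = 41 - 4 = 37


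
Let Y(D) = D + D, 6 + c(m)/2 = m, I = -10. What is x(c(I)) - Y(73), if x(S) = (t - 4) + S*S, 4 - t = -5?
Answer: 883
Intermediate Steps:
t = 9 (t = 4 - 1*(-5) = 4 + 5 = 9)
c(m) = -12 + 2*m
Y(D) = 2*D
x(S) = 5 + S² (x(S) = (9 - 4) + S*S = 5 + S²)
x(c(I)) - Y(73) = (5 + (-12 + 2*(-10))²) - 2*73 = (5 + (-12 - 20)²) - 1*146 = (5 + (-32)²) - 146 = (5 + 1024) - 146 = 1029 - 146 = 883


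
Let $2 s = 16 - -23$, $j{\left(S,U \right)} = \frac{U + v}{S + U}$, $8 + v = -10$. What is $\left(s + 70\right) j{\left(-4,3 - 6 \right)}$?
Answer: $\frac{537}{2} \approx 268.5$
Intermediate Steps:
$v = -18$ ($v = -8 - 10 = -18$)
$j{\left(S,U \right)} = \frac{-18 + U}{S + U}$ ($j{\left(S,U \right)} = \frac{U - 18}{S + U} = \frac{-18 + U}{S + U}$)
$s = \frac{39}{2}$ ($s = \frac{16 - -23}{2} = \frac{16 + 23}{2} = \frac{1}{2} \cdot 39 = \frac{39}{2} \approx 19.5$)
$\left(s + 70\right) j{\left(-4,3 - 6 \right)} = \left(\frac{39}{2} + 70\right) \frac{-18 + \left(3 - 6\right)}{-4 + \left(3 - 6\right)} = \frac{179 \frac{-18 - 3}{-4 - 3}}{2} = \frac{179 \frac{1}{-7} \left(-21\right)}{2} = \frac{179 \left(\left(- \frac{1}{7}\right) \left(-21\right)\right)}{2} = \frac{179}{2} \cdot 3 = \frac{537}{2}$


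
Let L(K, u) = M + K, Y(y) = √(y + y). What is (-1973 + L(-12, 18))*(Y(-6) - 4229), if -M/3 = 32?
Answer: 8800549 - 4162*I*√3 ≈ 8.8005e+6 - 7208.8*I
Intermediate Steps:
M = -96 (M = -3*32 = -96)
Y(y) = √2*√y (Y(y) = √(2*y) = √2*√y)
L(K, u) = -96 + K
(-1973 + L(-12, 18))*(Y(-6) - 4229) = (-1973 + (-96 - 12))*(√2*√(-6) - 4229) = (-1973 - 108)*(√2*(I*√6) - 4229) = -2081*(2*I*√3 - 4229) = -2081*(-4229 + 2*I*√3) = 8800549 - 4162*I*√3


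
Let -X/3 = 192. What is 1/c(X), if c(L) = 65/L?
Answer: -576/65 ≈ -8.8615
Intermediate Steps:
X = -576 (X = -3*192 = -576)
1/c(X) = 1/(65/(-576)) = 1/(65*(-1/576)) = 1/(-65/576) = -576/65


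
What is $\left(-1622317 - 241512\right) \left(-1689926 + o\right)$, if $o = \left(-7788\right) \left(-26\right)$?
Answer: $2772330080102$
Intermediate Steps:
$o = 202488$
$\left(-1622317 - 241512\right) \left(-1689926 + o\right) = \left(-1622317 - 241512\right) \left(-1689926 + 202488\right) = \left(-1863829\right) \left(-1487438\right) = 2772330080102$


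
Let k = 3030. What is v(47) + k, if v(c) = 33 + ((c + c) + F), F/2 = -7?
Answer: 3143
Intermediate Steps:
F = -14 (F = 2*(-7) = -14)
v(c) = 19 + 2*c (v(c) = 33 + ((c + c) - 14) = 33 + (2*c - 14) = 33 + (-14 + 2*c) = 19 + 2*c)
v(47) + k = (19 + 2*47) + 3030 = (19 + 94) + 3030 = 113 + 3030 = 3143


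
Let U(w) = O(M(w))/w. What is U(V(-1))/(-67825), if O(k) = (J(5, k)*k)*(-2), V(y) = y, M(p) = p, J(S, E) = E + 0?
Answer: -2/67825 ≈ -2.9488e-5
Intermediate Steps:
J(S, E) = E
O(k) = -2*k² (O(k) = (k*k)*(-2) = k²*(-2) = -2*k²)
U(w) = -2*w (U(w) = (-2*w²)/w = -2*w)
U(V(-1))/(-67825) = -2*(-1)/(-67825) = 2*(-1/67825) = -2/67825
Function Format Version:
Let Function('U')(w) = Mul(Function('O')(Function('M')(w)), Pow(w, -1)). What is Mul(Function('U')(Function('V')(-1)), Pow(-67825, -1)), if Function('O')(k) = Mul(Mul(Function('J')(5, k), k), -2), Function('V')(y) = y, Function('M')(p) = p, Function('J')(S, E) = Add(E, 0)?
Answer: Rational(-2, 67825) ≈ -2.9488e-5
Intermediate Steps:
Function('J')(S, E) = E
Function('O')(k) = Mul(-2, Pow(k, 2)) (Function('O')(k) = Mul(Mul(k, k), -2) = Mul(Pow(k, 2), -2) = Mul(-2, Pow(k, 2)))
Function('U')(w) = Mul(-2, w) (Function('U')(w) = Mul(Mul(-2, Pow(w, 2)), Pow(w, -1)) = Mul(-2, w))
Mul(Function('U')(Function('V')(-1)), Pow(-67825, -1)) = Mul(Mul(-2, -1), Pow(-67825, -1)) = Mul(2, Rational(-1, 67825)) = Rational(-2, 67825)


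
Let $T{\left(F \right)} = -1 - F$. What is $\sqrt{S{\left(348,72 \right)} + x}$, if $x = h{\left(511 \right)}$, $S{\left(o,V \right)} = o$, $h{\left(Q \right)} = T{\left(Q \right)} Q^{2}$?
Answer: $2 i \sqrt{33423401} \approx 11563.0 i$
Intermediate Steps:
$h{\left(Q \right)} = Q^{2} \left(-1 - Q\right)$ ($h{\left(Q \right)} = \left(-1 - Q\right) Q^{2} = Q^{2} \left(-1 - Q\right)$)
$x = -133693952$ ($x = 511^{2} \left(-1 - 511\right) = 261121 \left(-1 - 511\right) = 261121 \left(-512\right) = -133693952$)
$\sqrt{S{\left(348,72 \right)} + x} = \sqrt{348 - 133693952} = \sqrt{-133693604} = 2 i \sqrt{33423401}$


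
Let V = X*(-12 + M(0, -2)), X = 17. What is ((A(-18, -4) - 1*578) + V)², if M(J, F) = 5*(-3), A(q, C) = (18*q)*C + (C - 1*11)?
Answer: 59536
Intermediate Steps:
A(q, C) = -11 + C + 18*C*q (A(q, C) = 18*C*q + (C - 11) = 18*C*q + (-11 + C) = -11 + C + 18*C*q)
M(J, F) = -15
V = -459 (V = 17*(-12 - 15) = 17*(-27) = -459)
((A(-18, -4) - 1*578) + V)² = (((-11 - 4 + 18*(-4)*(-18)) - 1*578) - 459)² = (((-11 - 4 + 1296) - 578) - 459)² = ((1281 - 578) - 459)² = (703 - 459)² = 244² = 59536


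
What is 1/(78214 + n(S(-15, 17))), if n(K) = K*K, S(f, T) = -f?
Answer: 1/78439 ≈ 1.2749e-5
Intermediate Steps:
n(K) = K²
1/(78214 + n(S(-15, 17))) = 1/(78214 + (-1*(-15))²) = 1/(78214 + 15²) = 1/(78214 + 225) = 1/78439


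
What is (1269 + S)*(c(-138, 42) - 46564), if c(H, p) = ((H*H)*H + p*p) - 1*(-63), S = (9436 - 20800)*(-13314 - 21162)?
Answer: -1047170571481197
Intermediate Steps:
S = 391785264 (S = -11364*(-34476) = 391785264)
c(H, p) = 63 + H³ + p² (c(H, p) = (H²*H + p²) + 63 = (H³ + p²) + 63 = 63 + H³ + p²)
(1269 + S)*(c(-138, 42) - 46564) = (1269 + 391785264)*((63 + (-138)³ + 42²) - 46564) = 391786533*((63 - 2628072 + 1764) - 46564) = 391786533*(-2626245 - 46564) = 391786533*(-2672809) = -1047170571481197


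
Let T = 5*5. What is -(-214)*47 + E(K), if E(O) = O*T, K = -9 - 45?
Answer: 8708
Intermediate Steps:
T = 25
K = -54
E(O) = 25*O (E(O) = O*25 = 25*O)
-(-214)*47 + E(K) = -(-214)*47 + 25*(-54) = -214*(-47) - 1350 = 10058 - 1350 = 8708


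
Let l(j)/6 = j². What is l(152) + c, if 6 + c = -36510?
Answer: 102108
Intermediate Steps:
c = -36516 (c = -6 - 36510 = -36516)
l(j) = 6*j²
l(152) + c = 6*152² - 36516 = 6*23104 - 36516 = 138624 - 36516 = 102108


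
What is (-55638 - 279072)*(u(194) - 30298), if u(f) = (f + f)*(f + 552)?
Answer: -86740096500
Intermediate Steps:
u(f) = 2*f*(552 + f) (u(f) = (2*f)*(552 + f) = 2*f*(552 + f))
(-55638 - 279072)*(u(194) - 30298) = (-55638 - 279072)*(2*194*(552 + 194) - 30298) = -334710*(2*194*746 - 30298) = -334710*(289448 - 30298) = -334710*259150 = -86740096500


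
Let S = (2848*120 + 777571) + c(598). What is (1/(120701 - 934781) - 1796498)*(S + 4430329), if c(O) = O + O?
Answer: -1014761069225520737/101760 ≈ -9.9721e+12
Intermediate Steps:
c(O) = 2*O
S = 1120527 (S = (2848*120 + 777571) + 2*598 = (341760 + 777571) + 1196 = 1119331 + 1196 = 1120527)
(1/(120701 - 934781) - 1796498)*(S + 4430329) = (1/(120701 - 934781) - 1796498)*(1120527 + 4430329) = (1/(-814080) - 1796498)*5550856 = (-1/814080 - 1796498)*5550856 = -1462493091841/814080*5550856 = -1014761069225520737/101760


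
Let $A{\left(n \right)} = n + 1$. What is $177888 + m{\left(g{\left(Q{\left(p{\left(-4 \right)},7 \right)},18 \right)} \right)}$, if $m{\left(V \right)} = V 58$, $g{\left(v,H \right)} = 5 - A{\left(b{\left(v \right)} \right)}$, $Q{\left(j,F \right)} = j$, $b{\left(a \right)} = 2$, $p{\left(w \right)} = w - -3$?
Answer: $178004$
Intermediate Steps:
$p{\left(w \right)} = 3 + w$ ($p{\left(w \right)} = w + 3 = 3 + w$)
$A{\left(n \right)} = 1 + n$
$g{\left(v,H \right)} = 2$ ($g{\left(v,H \right)} = 5 - \left(1 + 2\right) = 5 - 3 = 2$)
$m{\left(V \right)} = 58 V$
$177888 + m{\left(g{\left(Q{\left(p{\left(-4 \right)},7 \right)},18 \right)} \right)} = 177888 + 58 \cdot 2 = 177888 + 116 = 178004$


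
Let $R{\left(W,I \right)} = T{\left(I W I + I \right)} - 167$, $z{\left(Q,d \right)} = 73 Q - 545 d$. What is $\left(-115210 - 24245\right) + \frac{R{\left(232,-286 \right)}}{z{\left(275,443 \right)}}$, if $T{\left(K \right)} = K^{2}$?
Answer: $- \frac{360134095379629}{221360} \approx -1.6269 \cdot 10^{9}$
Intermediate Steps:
$z{\left(Q,d \right)} = - 545 d + 73 Q$
$R{\left(W,I \right)} = -167 + \left(I + W I^{2}\right)^{2}$ ($R{\left(W,I \right)} = \left(I W I + I\right)^{2} - 167 = \left(W I^{2} + I\right)^{2} - 167 = \left(I + W I^{2}\right)^{2} - 167 = -167 + \left(I + W I^{2}\right)^{2}$)
$\left(-115210 - 24245\right) + \frac{R{\left(232,-286 \right)}}{z{\left(275,443 \right)}} = \left(-115210 - 24245\right) + \frac{-167 + \left(-286\right)^{2} \left(1 - 66352\right)^{2}}{\left(-545\right) 443 + 73 \cdot 275} = -139455 + \frac{-167 + 81796 \left(1 - 66352\right)^{2}}{-241435 + 20075} = -139455 + \frac{-167 + 81796 \left(-66351\right)^{2}}{-221360} = -139455 + \left(-167 + 81796 \cdot 4402455201\right) \left(- \frac{1}{221360}\right) = -139455 + \left(-167 + 360103225620996\right) \left(- \frac{1}{221360}\right) = -139455 + 360103225620829 \left(- \frac{1}{221360}\right) = -139455 - \frac{360103225620829}{221360} = - \frac{360134095379629}{221360}$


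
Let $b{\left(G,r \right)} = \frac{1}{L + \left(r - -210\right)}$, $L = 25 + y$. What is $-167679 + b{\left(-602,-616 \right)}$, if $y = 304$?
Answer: $- \frac{12911284}{77} \approx -1.6768 \cdot 10^{5}$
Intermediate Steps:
$L = 329$ ($L = 25 + 304 = 329$)
$b{\left(G,r \right)} = \frac{1}{539 + r}$ ($b{\left(G,r \right)} = \frac{1}{329 + \left(r - -210\right)} = \frac{1}{329 + \left(r + 210\right)} = \frac{1}{329 + \left(210 + r\right)} = \frac{1}{539 + r}$)
$-167679 + b{\left(-602,-616 \right)} = -167679 + \frac{1}{539 - 616} = -167679 + \frac{1}{-77} = -167679 - \frac{1}{77} = - \frac{12911284}{77}$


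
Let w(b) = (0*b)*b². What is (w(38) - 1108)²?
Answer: 1227664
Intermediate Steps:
w(b) = 0 (w(b) = 0*b² = 0)
(w(38) - 1108)² = (0 - 1108)² = (-1108)² = 1227664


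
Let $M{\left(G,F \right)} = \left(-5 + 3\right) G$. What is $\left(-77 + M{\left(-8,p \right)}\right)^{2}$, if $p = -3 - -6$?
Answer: $3721$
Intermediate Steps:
$p = 3$ ($p = -3 + 6 = 3$)
$M{\left(G,F \right)} = - 2 G$
$\left(-77 + M{\left(-8,p \right)}\right)^{2} = \left(-77 - -16\right)^{2} = \left(-77 + 16\right)^{2} = \left(-61\right)^{2} = 3721$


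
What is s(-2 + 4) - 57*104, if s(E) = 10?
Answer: -5918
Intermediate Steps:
s(-2 + 4) - 57*104 = 10 - 57*104 = 10 - 5928 = -5918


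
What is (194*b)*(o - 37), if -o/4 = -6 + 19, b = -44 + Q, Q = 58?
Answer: -241724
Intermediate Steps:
b = 14 (b = -44 + 58 = 14)
o = -52 (o = -4*(-6 + 19) = -4*13 = -52)
(194*b)*(o - 37) = (194*14)*(-52 - 37) = 2716*(-89) = -241724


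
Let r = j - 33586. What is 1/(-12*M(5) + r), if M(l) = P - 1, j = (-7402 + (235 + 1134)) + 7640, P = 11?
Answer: -1/32099 ≈ -3.1154e-5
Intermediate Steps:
j = 1607 (j = (-7402 + 1369) + 7640 = -6033 + 7640 = 1607)
M(l) = 10 (M(l) = 11 - 1 = 10)
r = -31979 (r = 1607 - 33586 = -31979)
1/(-12*M(5) + r) = 1/(-12*10 - 31979) = 1/(-120 - 31979) = 1/(-32099) = -1/32099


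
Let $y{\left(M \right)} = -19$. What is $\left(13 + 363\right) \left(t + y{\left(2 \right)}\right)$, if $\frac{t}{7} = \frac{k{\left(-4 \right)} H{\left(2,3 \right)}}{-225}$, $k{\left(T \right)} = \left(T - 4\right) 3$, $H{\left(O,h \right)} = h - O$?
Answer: $- \frac{514744}{75} \approx -6863.3$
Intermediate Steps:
$k{\left(T \right)} = -12 + 3 T$ ($k{\left(T \right)} = \left(-4 + T\right) 3 = -12 + 3 T$)
$t = \frac{56}{75}$ ($t = 7 \frac{\left(-12 + 3 \left(-4\right)\right) \left(3 - 2\right)}{-225} = 7 \left(-12 - 12\right) \left(3 - 2\right) \left(- \frac{1}{225}\right) = 7 \left(-24\right) 1 \left(- \frac{1}{225}\right) = 7 \left(\left(-24\right) \left(- \frac{1}{225}\right)\right) = 7 \cdot \frac{8}{75} = \frac{56}{75} \approx 0.74667$)
$\left(13 + 363\right) \left(t + y{\left(2 \right)}\right) = \left(13 + 363\right) \left(\frac{56}{75} - 19\right) = 376 \left(- \frac{1369}{75}\right) = - \frac{514744}{75}$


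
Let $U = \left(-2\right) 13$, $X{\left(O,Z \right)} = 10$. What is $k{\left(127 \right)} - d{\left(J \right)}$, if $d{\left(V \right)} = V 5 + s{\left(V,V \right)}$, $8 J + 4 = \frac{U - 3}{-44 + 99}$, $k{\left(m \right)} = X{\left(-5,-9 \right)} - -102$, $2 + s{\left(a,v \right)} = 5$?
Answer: $\frac{9841}{88} \approx 111.83$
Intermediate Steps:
$s{\left(a,v \right)} = 3$ ($s{\left(a,v \right)} = -2 + 5 = 3$)
$k{\left(m \right)} = 112$ ($k{\left(m \right)} = 10 - -102 = 10 + 102 = 112$)
$U = -26$
$J = - \frac{249}{440}$ ($J = - \frac{1}{2} + \frac{\left(-26 - 3\right) \frac{1}{-44 + 99}}{8} = - \frac{1}{2} + \frac{\left(-29\right) \frac{1}{55}}{8} = - \frac{1}{2} + \frac{1}{8} \left(- \frac{29}{55}\right) = - \frac{1}{2} - \frac{29}{440} = - \frac{249}{440} \approx -0.56591$)
$d{\left(V \right)} = 3 + 5 V$ ($d{\left(V \right)} = V 5 + 3 = 5 V + 3 = 3 + 5 V$)
$k{\left(127 \right)} - d{\left(J \right)} = 112 - \left(3 + 5 \left(- \frac{249}{440}\right)\right) = 112 - \left(3 - \frac{249}{88}\right) = 112 - \frac{15}{88} = \frac{9841}{88}$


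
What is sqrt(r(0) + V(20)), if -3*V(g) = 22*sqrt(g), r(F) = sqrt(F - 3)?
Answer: sqrt(-132*sqrt(5) + 9*I*sqrt(3))/3 ≈ 0.15117 + 5.7287*I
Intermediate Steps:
r(F) = sqrt(-3 + F)
V(g) = -22*sqrt(g)/3
sqrt(r(0) + V(20)) = sqrt(sqrt(-3 + 0) - 44*sqrt(5)/3) = sqrt(sqrt(-3) - 44*sqrt(5)/3) = sqrt(I*sqrt(3) - 44*sqrt(5)/3) = sqrt(-44*sqrt(5)/3 + I*sqrt(3))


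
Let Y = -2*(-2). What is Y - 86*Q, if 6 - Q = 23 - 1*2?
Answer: 1294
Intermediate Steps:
Q = -15 (Q = 6 - (23 - 1*2) = 6 - (23 - 2) = 6 - 1*21 = 6 - 21 = -15)
Y = 4
Y - 86*Q = 4 - 86*(-15) = 4 + 1290 = 1294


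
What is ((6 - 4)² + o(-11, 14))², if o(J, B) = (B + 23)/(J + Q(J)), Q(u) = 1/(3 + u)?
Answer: 3600/7921 ≈ 0.45449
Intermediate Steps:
o(J, B) = (23 + B)/(J + 1/(3 + J)) (o(J, B) = (B + 23)/(J + 1/(3 + J)) = (23 + B)/(J + 1/(3 + J)))
((6 - 4)² + o(-11, 14))² = ((6 - 4)² + (3 - 11)*(23 + 14)/(1 - 11*(3 - 11)))² = (2² - 8*37/(1 - 11*(-8)))² = (4 - 8*37/(1 + 88))² = (4 - 8*37/89)² = (4 + (1/89)*(-8)*37)² = (4 - 296/89)² = (60/89)² = 3600/7921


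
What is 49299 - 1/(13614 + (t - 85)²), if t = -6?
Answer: 1079401604/21895 ≈ 49299.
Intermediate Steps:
49299 - 1/(13614 + (t - 85)²) = 49299 - 1/(13614 + (-6 - 85)²) = 49299 - 1/(13614 + (-91)²) = 49299 - 1/(13614 + 8281) = 49299 - 1/21895 = 1079401604/21895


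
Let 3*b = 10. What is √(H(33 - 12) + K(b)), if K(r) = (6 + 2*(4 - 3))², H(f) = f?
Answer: √85 ≈ 9.2195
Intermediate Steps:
b = 10/3 (b = (⅓)*10 = 10/3 ≈ 3.3333)
K(r) = 64 (K(r) = (6 + 2*1)² = (6 + 2)² = 8² = 64)
√(H(33 - 12) + K(b)) = √((33 - 12) + 64) = √(21 + 64) = √85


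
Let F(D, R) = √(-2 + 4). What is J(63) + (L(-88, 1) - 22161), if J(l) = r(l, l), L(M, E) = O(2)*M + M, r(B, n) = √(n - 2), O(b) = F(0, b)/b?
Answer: -22249 + √61 - 44*√2 ≈ -22303.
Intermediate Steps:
F(D, R) = √2
O(b) = √2/b
r(B, n) = √(-2 + n)
L(M, E) = M + M*√2/2 (L(M, E) = (√2/2)*M + M = M*√2/2 + M = M + M*√2/2)
J(l) = √(-2 + l)
J(63) + (L(-88, 1) - 22161) = √(-2 + 63) + ((½)*(-88)*(2 + √2) - 22161) = √61 + ((-88 - 44*√2) - 22161) = √61 + (-22249 - 44*√2) = -22249 + √61 - 44*√2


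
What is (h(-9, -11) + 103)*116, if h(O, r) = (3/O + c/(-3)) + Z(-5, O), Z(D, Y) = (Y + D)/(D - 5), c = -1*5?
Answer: 183976/15 ≈ 12265.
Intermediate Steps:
c = -5
Z(D, Y) = (D + Y)/(-5 + D)
h(O, r) = 13/6 + 3/O - O/10 (h(O, r) = (3/O - 5/(-3)) + (-5 + O)/(-5 - 5) = (3/O - 5*(-1/3)) + (-5 + O)/(-10) = (3/O + 5/3) - (-5 + O)/10 = (5/3 + 3/O) + (1/2 - O/10) = 13/6 + 3/O - O/10)
(h(-9, -11) + 103)*116 = ((13/6 + 3/(-9) - 1/10*(-9)) + 103)*116 = ((13/6 + 3*(-1/9) + 9/10) + 103)*116 = ((13/6 - 1/3 + 9/10) + 103)*116 = (41/15 + 103)*116 = (1586/15)*116 = 183976/15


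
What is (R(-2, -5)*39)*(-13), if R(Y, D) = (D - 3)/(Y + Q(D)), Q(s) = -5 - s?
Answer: -2028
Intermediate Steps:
R(Y, D) = (-3 + D)/(-5 + Y - D) (R(Y, D) = (D - 3)/(Y + (-5 - D)) = (-3 + D)/(-5 + Y - D))
(R(-2, -5)*39)*(-13) = (((3 - 1*(-5))/(5 - 5 - 1*(-2)))*39)*(-13) = (((3 + 5)/(5 - 5 + 2))*39)*(-13) = ((8/2)*39)*(-13) = (((1/2)*8)*39)*(-13) = (4*39)*(-13) = 156*(-13) = -2028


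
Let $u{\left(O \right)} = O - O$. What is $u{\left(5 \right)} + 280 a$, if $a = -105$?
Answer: $-29400$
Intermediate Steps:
$u{\left(O \right)} = 0$
$u{\left(5 \right)} + 280 a = 0 + 280 \left(-105\right) = 0 - 29400 = -29400$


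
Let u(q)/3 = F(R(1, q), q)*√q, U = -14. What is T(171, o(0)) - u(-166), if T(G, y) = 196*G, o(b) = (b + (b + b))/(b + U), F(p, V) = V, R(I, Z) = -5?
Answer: 33516 + 498*I*√166 ≈ 33516.0 + 6416.3*I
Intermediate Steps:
o(b) = 3*b/(-14 + b) (o(b) = (b + (b + b))/(b - 14) = (b + 2*b)/(-14 + b) = (3*b)/(-14 + b) = 3*b/(-14 + b))
u(q) = 3*q^(3/2) (u(q) = 3*(q*√q) = 3*q^(3/2))
T(171, o(0)) - u(-166) = 196*171 - 3*(-166)^(3/2) = 33516 - 3*(-166*I*√166) = 33516 - (-498)*I*√166 = 33516 + 498*I*√166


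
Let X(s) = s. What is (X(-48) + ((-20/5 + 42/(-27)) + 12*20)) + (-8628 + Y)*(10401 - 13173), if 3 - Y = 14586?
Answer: 579069706/9 ≈ 6.4341e+7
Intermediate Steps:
Y = -14583 (Y = 3 - 1*14586 = 3 - 14586 = -14583)
(X(-48) + ((-20/5 + 42/(-27)) + 12*20)) + (-8628 + Y)*(10401 - 13173) = (-48 + ((-20/5 + 42/(-27)) + 12*20)) + (-8628 - 14583)*(10401 - 13173) = (-48 + ((-20*1/5 + 42*(-1/27)) + 240)) - 23211*(-2772) = (-48 + ((-4 - 14/9) + 240)) + 64340892 = (-48 + (-50/9 + 240)) + 64340892 = (-48 + 2110/9) + 64340892 = 1678/9 + 64340892 = 579069706/9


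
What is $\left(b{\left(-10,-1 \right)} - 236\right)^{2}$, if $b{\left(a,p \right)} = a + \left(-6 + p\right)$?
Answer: $64009$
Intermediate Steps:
$b{\left(a,p \right)} = -6 + a + p$
$\left(b{\left(-10,-1 \right)} - 236\right)^{2} = \left(\left(-6 - 10 - 1\right) - 236\right)^{2} = \left(-17 - 236\right)^{2} = \left(-253\right)^{2} = 64009$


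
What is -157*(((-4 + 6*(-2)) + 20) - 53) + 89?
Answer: 7782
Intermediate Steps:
-157*(((-4 + 6*(-2)) + 20) - 53) + 89 = -157*(((-4 - 12) + 20) - 53) + 89 = -157*((-16 + 20) - 53) + 89 = -157*(4 - 53) + 89 = -157*(-49) + 89 = 7693 + 89 = 7782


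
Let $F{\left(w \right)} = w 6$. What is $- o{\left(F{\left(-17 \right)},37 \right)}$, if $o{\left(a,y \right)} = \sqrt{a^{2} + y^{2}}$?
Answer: $- \sqrt{11773} \approx -108.5$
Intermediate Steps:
$F{\left(w \right)} = 6 w$
$- o{\left(F{\left(-17 \right)},37 \right)} = - \sqrt{\left(6 \left(-17\right)\right)^{2} + 37^{2}} = - \sqrt{\left(-102\right)^{2} + 1369} = - \sqrt{10404 + 1369} = - \sqrt{11773}$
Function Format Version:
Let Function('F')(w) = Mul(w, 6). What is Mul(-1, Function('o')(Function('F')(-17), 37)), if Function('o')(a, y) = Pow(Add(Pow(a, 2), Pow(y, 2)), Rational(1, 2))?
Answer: Mul(-1, Pow(11773, Rational(1, 2))) ≈ -108.50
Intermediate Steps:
Function('F')(w) = Mul(6, w)
Mul(-1, Function('o')(Function('F')(-17), 37)) = Mul(-1, Pow(Add(Pow(Mul(6, -17), 2), Pow(37, 2)), Rational(1, 2))) = Mul(-1, Pow(Add(Pow(-102, 2), 1369), Rational(1, 2))) = Mul(-1, Pow(Add(10404, 1369), Rational(1, 2))) = Mul(-1, Pow(11773, Rational(1, 2)))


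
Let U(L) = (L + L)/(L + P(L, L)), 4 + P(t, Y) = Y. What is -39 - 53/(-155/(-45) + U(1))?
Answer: -1335/22 ≈ -60.682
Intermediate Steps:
P(t, Y) = -4 + Y
U(L) = 2*L/(-4 + 2*L) (U(L) = (L + L)/(L + (-4 + L)) = (2*L)/(-4 + 2*L) = 2*L/(-4 + 2*L))
-39 - 53/(-155/(-45) + U(1)) = -39 - 53/(-155/(-45) + 1/(-2 + 1)) = -39 - 53/(-155*(-1/45) + 1/(-1)) = -39 - 53/(31/9 + 1*(-1)) = -39 - 53/(31/9 - 1) = -39 - 53/(22/9) = -39 + (9/22)*(-53) = -39 - 477/22 = -1335/22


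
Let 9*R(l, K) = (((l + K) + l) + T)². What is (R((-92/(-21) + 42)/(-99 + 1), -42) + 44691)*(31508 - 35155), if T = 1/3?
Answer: -222888334252580/1361367 ≈ -1.6372e+8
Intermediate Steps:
T = ⅓ ≈ 0.33333
R(l, K) = (⅓ + K + 2*l)²/9 (R(l, K) = (((l + K) + l) + ⅓)²/9 = (((K + l) + l) + ⅓)²/9 = ((K + 2*l) + ⅓)²/9 = (⅓ + K + 2*l)²/9)
(R((-92/(-21) + 42)/(-99 + 1), -42) + 44691)*(31508 - 35155) = ((1 + 3*(-42) + 6*((-92/(-21) + 42)/(-99 + 1)))²/81 + 44691)*(31508 - 35155) = ((1 - 126 + 6*((-92*(-1/21) + 42)/(-98)))²/81 + 44691)*(-3647) = ((1 - 126 + 6*((92/21 + 42)*(-1/98)))²/81 + 44691)*(-3647) = ((1 - 126 + 6*((974/21)*(-1/98)))²/81 + 44691)*(-3647) = ((1 - 126 + 6*(-487/1029))²/81 + 44691)*(-3647) = ((1 - 126 - 974/343)²/81 + 44691)*(-3647) = ((-43849/343)²/81 + 44691)*(-3647) = ((1/81)*(1922734801/117649) + 44691)*(-3647) = (1922734801/9529569 + 44691)*(-3647) = (427808702980/9529569)*(-3647) = -222888334252580/1361367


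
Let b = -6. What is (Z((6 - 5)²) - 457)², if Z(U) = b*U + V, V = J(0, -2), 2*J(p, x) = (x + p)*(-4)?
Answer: 210681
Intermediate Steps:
J(p, x) = -2*p - 2*x (J(p, x) = ((x + p)*(-4))/2 = ((p + x)*(-4))/2 = (-4*p - 4*x)/2 = -2*p - 2*x)
V = 4 (V = -2*0 - 2*(-2) = 0 + 4 = 4)
Z(U) = 4 - 6*U (Z(U) = -6*U + 4 = 4 - 6*U)
(Z((6 - 5)²) - 457)² = ((4 - 6*(6 - 5)²) - 457)² = ((4 - 6*1²) - 457)² = ((4 - 6*1) - 457)² = ((4 - 6) - 457)² = (-2 - 457)² = (-459)² = 210681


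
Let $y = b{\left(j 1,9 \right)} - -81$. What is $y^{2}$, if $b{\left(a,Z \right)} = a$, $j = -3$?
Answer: $6084$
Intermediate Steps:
$y = 78$ ($y = \left(-3\right) 1 - -81 = -3 + 81 = 78$)
$y^{2} = 78^{2} = 6084$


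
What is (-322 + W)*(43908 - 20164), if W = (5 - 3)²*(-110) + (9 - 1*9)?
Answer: -18092928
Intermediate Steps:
W = -440 (W = 2²*(-110) + (9 - 9) = 4*(-110) + 0 = -440 + 0 = -440)
(-322 + W)*(43908 - 20164) = (-322 - 440)*(43908 - 20164) = -762*23744 = -18092928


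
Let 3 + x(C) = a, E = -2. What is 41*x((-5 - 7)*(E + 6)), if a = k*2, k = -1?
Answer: -205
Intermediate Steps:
a = -2 (a = -1*2 = -2)
x(C) = -5 (x(C) = -3 - 2 = -5)
41*x((-5 - 7)*(E + 6)) = 41*(-5) = -205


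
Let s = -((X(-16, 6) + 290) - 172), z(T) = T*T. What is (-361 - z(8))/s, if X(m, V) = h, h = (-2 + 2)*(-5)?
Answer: 425/118 ≈ 3.6017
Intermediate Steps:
h = 0 (h = 0*(-5) = 0)
X(m, V) = 0
z(T) = T**2
s = -118 (s = -((0 + 290) - 172) = -(290 - 172) = -1*118 = -118)
(-361 - z(8))/s = (-361 - 1*8**2)/(-118) = (-361 - 1*64)*(-1/118) = (-361 - 64)*(-1/118) = -425*(-1/118) = 425/118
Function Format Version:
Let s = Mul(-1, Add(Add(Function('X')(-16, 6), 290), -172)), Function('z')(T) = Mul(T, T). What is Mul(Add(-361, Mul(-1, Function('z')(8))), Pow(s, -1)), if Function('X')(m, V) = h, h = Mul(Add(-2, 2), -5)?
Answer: Rational(425, 118) ≈ 3.6017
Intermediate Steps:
h = 0 (h = Mul(0, -5) = 0)
Function('X')(m, V) = 0
Function('z')(T) = Pow(T, 2)
s = -118 (s = Mul(-1, Add(Add(0, 290), -172)) = Mul(-1, Add(290, -172)) = Mul(-1, 118) = -118)
Mul(Add(-361, Mul(-1, Function('z')(8))), Pow(s, -1)) = Mul(Add(-361, Mul(-1, Pow(8, 2))), Pow(-118, -1)) = Mul(Add(-361, Mul(-1, 64)), Rational(-1, 118)) = Mul(Add(-361, -64), Rational(-1, 118)) = Mul(-425, Rational(-1, 118)) = Rational(425, 118)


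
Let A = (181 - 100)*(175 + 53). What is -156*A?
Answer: -2881008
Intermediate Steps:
A = 18468 (A = 81*228 = 18468)
-156*A = -156*18468 = -2881008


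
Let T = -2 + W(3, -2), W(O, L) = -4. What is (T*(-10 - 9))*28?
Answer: 3192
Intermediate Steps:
T = -6 (T = -2 - 4 = -6)
(T*(-10 - 9))*28 = -6*(-10 - 9)*28 = -6*(-19)*28 = 114*28 = 3192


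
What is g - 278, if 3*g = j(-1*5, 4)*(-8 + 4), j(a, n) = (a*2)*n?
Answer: -674/3 ≈ -224.67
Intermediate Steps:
j(a, n) = 2*a*n (j(a, n) = (2*a)*n = 2*a*n)
g = 160/3 (g = ((2*(-1*5)*4)*(-8 + 4))/3 = ((2*(-5)*4)*(-4))/3 = (-40*(-4))/3 = (1/3)*160 = 160/3 ≈ 53.333)
g - 278 = 160/3 - 278 = -674/3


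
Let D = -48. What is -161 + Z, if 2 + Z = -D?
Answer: -115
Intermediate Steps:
Z = 46 (Z = -2 - 1*(-48) = -2 + 48 = 46)
-161 + Z = -161 + 46 = -115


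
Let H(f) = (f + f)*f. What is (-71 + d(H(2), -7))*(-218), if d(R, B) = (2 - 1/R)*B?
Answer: 73357/4 ≈ 18339.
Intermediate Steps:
H(f) = 2*f**2 (H(f) = (2*f)*f = 2*f**2)
d(R, B) = B*(2 - 1/R)
(-71 + d(H(2), -7))*(-218) = (-71 + (2*(-7) - 1*(-7)/2*2**2))*(-218) = (-71 + (-14 - 1*(-7)/2*4))*(-218) = (-71 + (-14 - 1*(-7)/8))*(-218) = (-71 + (-14 - 1*(-7)*1/8))*(-218) = (-71 + (-14 + 7/8))*(-218) = (-71 - 105/8)*(-218) = -673/8*(-218) = 73357/4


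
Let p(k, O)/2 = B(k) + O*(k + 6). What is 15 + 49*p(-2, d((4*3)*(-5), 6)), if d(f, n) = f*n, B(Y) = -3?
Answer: -141399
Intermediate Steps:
p(k, O) = -6 + 2*O*(6 + k) (p(k, O) = 2*(-3 + O*(k + 6)) = 2*(-3 + O*(6 + k)) = -6 + 2*O*(6 + k))
15 + 49*p(-2, d((4*3)*(-5), 6)) = 15 + 49*(-6 + 12*(((4*3)*(-5))*6) + 2*(((4*3)*(-5))*6)*(-2)) = 15 + 49*(-6 + 12*((12*(-5))*6) + 2*((12*(-5))*6)*(-2)) = 15 + 49*(-6 + 12*(-60*6) + 2*(-60*6)*(-2)) = 15 + 49*(-6 + 12*(-360) + 2*(-360)*(-2)) = 15 + 49*(-6 - 4320 + 1440) = 15 + 49*(-2886) = 15 - 141414 = -141399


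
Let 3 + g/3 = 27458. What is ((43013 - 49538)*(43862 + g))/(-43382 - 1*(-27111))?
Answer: 823631175/16271 ≈ 50620.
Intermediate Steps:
g = 82365 (g = -9 + 3*27458 = -9 + 82374 = 82365)
((43013 - 49538)*(43862 + g))/(-43382 - 1*(-27111)) = ((43013 - 49538)*(43862 + 82365))/(-43382 - 1*(-27111)) = (-6525*126227)/(-43382 + 27111) = -823631175/(-16271) = -823631175*(-1/16271) = 823631175/16271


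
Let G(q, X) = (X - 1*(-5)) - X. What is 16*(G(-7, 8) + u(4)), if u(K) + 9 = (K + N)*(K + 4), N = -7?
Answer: -448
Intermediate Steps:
u(K) = -9 + (-7 + K)*(4 + K) (u(K) = -9 + (K - 7)*(K + 4) = -9 + (-7 + K)*(4 + K))
G(q, X) = 5 (G(q, X) = (X + 5) - X = (5 + X) - X = 5)
16*(G(-7, 8) + u(4)) = 16*(5 + (-37 + 4² - 3*4)) = 16*(5 + (-37 + 16 - 12)) = 16*(5 - 33) = 16*(-28) = -448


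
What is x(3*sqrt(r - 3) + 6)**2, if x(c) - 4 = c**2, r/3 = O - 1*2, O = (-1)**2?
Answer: -7580 - 1008*I*sqrt(6) ≈ -7580.0 - 2469.1*I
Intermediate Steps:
O = 1
r = -3 (r = 3*(1 - 1*2) = 3*(1 - 2) = 3*(-1) = -3)
x(c) = 4 + c**2
x(3*sqrt(r - 3) + 6)**2 = (4 + (3*sqrt(-3 - 3) + 6)**2)**2 = (4 + (3*sqrt(-6) + 6)**2)**2 = (4 + (3*(I*sqrt(6)) + 6)**2)**2 = (4 + (3*I*sqrt(6) + 6)**2)**2 = (4 + (6 + 3*I*sqrt(6))**2)**2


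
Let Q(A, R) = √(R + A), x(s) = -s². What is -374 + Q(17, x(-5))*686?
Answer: -374 + 1372*I*√2 ≈ -374.0 + 1940.3*I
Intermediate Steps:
Q(A, R) = √(A + R)
-374 + Q(17, x(-5))*686 = -374 + √(17 - 1*(-5)²)*686 = -374 + √(17 - 1*25)*686 = -374 + √(17 - 25)*686 = -374 + √(-8)*686 = -374 + (2*I*√2)*686 = -374 + 1372*I*√2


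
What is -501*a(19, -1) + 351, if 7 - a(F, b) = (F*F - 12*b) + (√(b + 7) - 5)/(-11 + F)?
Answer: 1467231/8 + 501*√6/8 ≈ 1.8356e+5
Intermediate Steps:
a(F, b) = 7 - F² + 12*b - (-5 + √(7 + b))/(-11 + F) (a(F, b) = 7 - ((F*F - 12*b) + (√(b + 7) - 5)/(-11 + F)) = 7 - ((F² - 12*b) + (√(7 + b) - 5)/(-11 + F)) = 7 - ((F² - 12*b) + (-5 + √(7 + b))/(-11 + F)) = 7 - (F² - 12*b + (-5 + √(7 + b))/(-11 + F)) = 7 + (-F² + 12*b - (-5 + √(7 + b))/(-11 + F)) = 7 - F² + 12*b - (-5 + √(7 + b))/(-11 + F))
-501*a(19, -1) + 351 = -501*(-72 - 1*19³ - √(7 - 1) - 132*(-1) + 7*19 + 11*19² + 12*19*(-1))/(-11 + 19) + 351 = -501*(-72 - 1*6859 - √6 + 132 + 133 + 11*361 - 228)/8 + 351 = -501*(-72 - 6859 - √6 + 132 + 133 + 3971 - 228)/8 + 351 = -501*(-2923 - √6)/8 + 351 = -501*(-2923/8 - √6/8) + 351 = (1464423/8 + 501*√6/8) + 351 = 1467231/8 + 501*√6/8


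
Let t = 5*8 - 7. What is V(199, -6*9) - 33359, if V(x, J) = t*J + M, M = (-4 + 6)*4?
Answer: -35133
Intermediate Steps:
t = 33 (t = 40 - 7 = 33)
M = 8 (M = 2*4 = 8)
V(x, J) = 8 + 33*J (V(x, J) = 33*J + 8 = 8 + 33*J)
V(199, -6*9) - 33359 = (8 + 33*(-6*9)) - 33359 = (8 + 33*(-54)) - 33359 = (8 - 1782) - 33359 = -1774 - 33359 = -35133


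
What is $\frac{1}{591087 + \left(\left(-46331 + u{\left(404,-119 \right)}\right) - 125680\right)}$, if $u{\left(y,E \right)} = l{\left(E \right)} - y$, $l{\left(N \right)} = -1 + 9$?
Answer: $\frac{1}{418680} \approx 2.3885 \cdot 10^{-6}$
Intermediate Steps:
$l{\left(N \right)} = 8$
$u{\left(y,E \right)} = 8 - y$
$\frac{1}{591087 + \left(\left(-46331 + u{\left(404,-119 \right)}\right) - 125680\right)} = \frac{1}{591087 + \left(\left(-46331 + \left(8 - 404\right)\right) - 125680\right)} = \frac{1}{591087 - 172407} = \frac{1}{418680}$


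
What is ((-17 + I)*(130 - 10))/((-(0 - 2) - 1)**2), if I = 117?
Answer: 12000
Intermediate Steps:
((-17 + I)*(130 - 10))/((-(0 - 2) - 1)**2) = ((-17 + 117)*(130 - 10))/((-(0 - 2) - 1)**2) = (100*120)/((-1*(-2) - 1)**2) = 12000/(2 - 1)**2 = 12000/1**2 = 12000/1 = 1*12000 = 12000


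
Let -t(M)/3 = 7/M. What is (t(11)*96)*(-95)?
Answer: 191520/11 ≈ 17411.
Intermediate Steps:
t(M) = -21/M
(t(11)*96)*(-95) = (-21/11*96)*(-95) = (-21*1/11*96)*(-95) = -21/11*96*(-95) = -2016/11*(-95) = 191520/11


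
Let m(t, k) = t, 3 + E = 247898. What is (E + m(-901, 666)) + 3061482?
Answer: 3308476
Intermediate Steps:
E = 247895 (E = -3 + 247898 = 247895)
(E + m(-901, 666)) + 3061482 = (247895 - 901) + 3061482 = 246994 + 3061482 = 3308476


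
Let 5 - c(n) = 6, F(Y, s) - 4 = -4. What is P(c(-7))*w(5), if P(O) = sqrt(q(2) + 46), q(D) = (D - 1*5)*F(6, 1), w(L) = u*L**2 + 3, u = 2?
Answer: 53*sqrt(46) ≈ 359.46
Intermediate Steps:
F(Y, s) = 0 (F(Y, s) = 4 - 4 = 0)
w(L) = 3 + 2*L**2 (w(L) = 2*L**2 + 3 = 3 + 2*L**2)
q(D) = 0 (q(D) = (D - 1*5)*0 = (D - 5)*0 = (-5 + D)*0 = 0)
c(n) = -1 (c(n) = 5 - 1*6 = 5 - 6 = -1)
P(O) = sqrt(46) (P(O) = sqrt(0 + 46) = sqrt(46))
P(c(-7))*w(5) = sqrt(46)*(3 + 2*5**2) = sqrt(46)*(3 + 2*25) = sqrt(46)*(3 + 50) = sqrt(46)*53 = 53*sqrt(46)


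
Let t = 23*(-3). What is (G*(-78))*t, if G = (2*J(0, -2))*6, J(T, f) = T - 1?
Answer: -64584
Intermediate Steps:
J(T, f) = -1 + T
t = -69
G = -12 (G = (2*(-1 + 0))*6 = (2*(-1))*6 = -2*6 = -12)
(G*(-78))*t = -12*(-78)*(-69) = 936*(-69) = -64584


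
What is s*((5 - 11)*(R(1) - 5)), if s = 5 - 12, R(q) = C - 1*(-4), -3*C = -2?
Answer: -14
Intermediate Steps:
C = 2/3 (C = -1/3*(-2) = 2/3 ≈ 0.66667)
R(q) = 14/3 (R(q) = 2/3 - 1*(-4) = 2/3 + 4 = 14/3)
s = -7
s*((5 - 11)*(R(1) - 5)) = -7*(5 - 11)*(14/3 - 5) = -(-42)*(-1)/3 = -7*2 = -14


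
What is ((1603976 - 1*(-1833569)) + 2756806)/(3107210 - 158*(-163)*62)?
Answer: 6194351/4703958 ≈ 1.3168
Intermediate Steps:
((1603976 - 1*(-1833569)) + 2756806)/(3107210 - 158*(-163)*62) = ((1603976 + 1833569) + 2756806)/(3107210 + 25754*62) = (3437545 + 2756806)/(3107210 + 1596748) = 6194351/4703958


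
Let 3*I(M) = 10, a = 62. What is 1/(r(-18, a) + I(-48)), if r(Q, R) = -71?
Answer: -3/203 ≈ -0.014778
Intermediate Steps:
I(M) = 10/3 (I(M) = (⅓)*10 = 10/3)
1/(r(-18, a) + I(-48)) = 1/(-71 + 10/3) = 1/(-203/3) = -3/203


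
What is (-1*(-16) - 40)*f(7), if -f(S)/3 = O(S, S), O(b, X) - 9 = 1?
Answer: 720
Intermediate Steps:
O(b, X) = 10 (O(b, X) = 9 + 1 = 10)
f(S) = -30 (f(S) = -3*10 = -30)
(-1*(-16) - 40)*f(7) = (-1*(-16) - 40)*(-30) = (16 - 40)*(-30) = -24*(-30) = 720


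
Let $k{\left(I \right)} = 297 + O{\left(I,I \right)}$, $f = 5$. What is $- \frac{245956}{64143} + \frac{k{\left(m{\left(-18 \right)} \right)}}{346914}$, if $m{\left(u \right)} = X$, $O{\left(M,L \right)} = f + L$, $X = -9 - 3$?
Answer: $- \frac{4739276573}{1236228039} \approx -3.8337$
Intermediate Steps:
$X = -12$ ($X = -9 - 3 = -12$)
$O{\left(M,L \right)} = 5 + L$
$m{\left(u \right)} = -12$
$k{\left(I \right)} = 302 + I$ ($k{\left(I \right)} = 297 + \left(5 + I\right) = 302 + I$)
$- \frac{245956}{64143} + \frac{k{\left(m{\left(-18 \right)} \right)}}{346914} = - \frac{245956}{64143} + \frac{302 - 12}{346914} = \left(-245956\right) \frac{1}{64143} + 290 \cdot \frac{1}{346914} = - \frac{245956}{64143} + \frac{145}{173457} = - \frac{4739276573}{1236228039}$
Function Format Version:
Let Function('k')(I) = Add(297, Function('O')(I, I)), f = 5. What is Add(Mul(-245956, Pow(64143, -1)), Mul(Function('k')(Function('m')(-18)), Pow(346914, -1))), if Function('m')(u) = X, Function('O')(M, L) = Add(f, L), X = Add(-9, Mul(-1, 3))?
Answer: Rational(-4739276573, 1236228039) ≈ -3.8337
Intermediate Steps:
X = -12 (X = Add(-9, -3) = -12)
Function('O')(M, L) = Add(5, L)
Function('m')(u) = -12
Function('k')(I) = Add(302, I) (Function('k')(I) = Add(297, Add(5, I)) = Add(302, I))
Add(Mul(-245956, Pow(64143, -1)), Mul(Function('k')(Function('m')(-18)), Pow(346914, -1))) = Add(Mul(-245956, Pow(64143, -1)), Mul(Add(302, -12), Pow(346914, -1))) = Add(Mul(-245956, Rational(1, 64143)), Mul(290, Rational(1, 346914))) = Add(Rational(-245956, 64143), Rational(145, 173457)) = Rational(-4739276573, 1236228039)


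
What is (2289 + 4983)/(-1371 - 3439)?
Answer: -3636/2405 ≈ -1.5119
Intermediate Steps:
(2289 + 4983)/(-1371 - 3439) = 7272/(-4810) = 7272*(-1/4810) = -3636/2405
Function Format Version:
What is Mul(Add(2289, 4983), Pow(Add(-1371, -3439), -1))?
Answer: Rational(-3636, 2405) ≈ -1.5119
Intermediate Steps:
Mul(Add(2289, 4983), Pow(Add(-1371, -3439), -1)) = Mul(7272, Pow(-4810, -1)) = Mul(7272, Rational(-1, 4810)) = Rational(-3636, 2405)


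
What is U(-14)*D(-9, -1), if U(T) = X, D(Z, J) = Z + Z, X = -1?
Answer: 18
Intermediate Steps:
D(Z, J) = 2*Z
U(T) = -1
U(-14)*D(-9, -1) = -2*(-9) = -1*(-18) = 18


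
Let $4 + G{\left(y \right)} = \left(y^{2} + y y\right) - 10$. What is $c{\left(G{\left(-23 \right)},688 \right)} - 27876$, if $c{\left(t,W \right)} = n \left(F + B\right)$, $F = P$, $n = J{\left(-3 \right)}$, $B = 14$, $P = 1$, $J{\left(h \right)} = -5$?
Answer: $-27951$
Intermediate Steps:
$n = -5$
$F = 1$
$G{\left(y \right)} = -14 + 2 y^{2}$ ($G{\left(y \right)} = -4 - \left(10 - y^{2} - y y\right) = -4 + \left(\left(y^{2} + y^{2}\right) - 10\right) = -4 + \left(2 y^{2} - 10\right) = -4 + \left(-10 + 2 y^{2}\right) = -14 + 2 y^{2}$)
$c{\left(t,W \right)} = -75$ ($c{\left(t,W \right)} = - 5 \left(1 + 14\right) = \left(-5\right) 15 = -75$)
$c{\left(G{\left(-23 \right)},688 \right)} - 27876 = -75 - 27876 = -27951$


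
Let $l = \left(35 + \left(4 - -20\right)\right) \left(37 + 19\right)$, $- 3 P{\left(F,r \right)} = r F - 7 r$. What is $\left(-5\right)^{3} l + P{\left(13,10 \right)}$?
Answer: $-413020$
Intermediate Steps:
$P{\left(F,r \right)} = \frac{7 r}{3} - \frac{F r}{3}$ ($P{\left(F,r \right)} = - \frac{r F - 7 r}{3} = - \frac{F r - 7 r}{3} = - \frac{- 7 r + F r}{3} = \frac{7 r}{3} - \frac{F r}{3}$)
$l = 3304$ ($l = \left(35 + \left(4 + 20\right)\right) 56 = \left(35 + 24\right) 56 = 59 \cdot 56 = 3304$)
$\left(-5\right)^{3} l + P{\left(13,10 \right)} = \left(-5\right)^{3} \cdot 3304 + \frac{1}{3} \cdot 10 \left(7 - 13\right) = \left(-125\right) 3304 + \frac{1}{3} \cdot 10 \left(7 - 13\right) = -413000 + \frac{1}{3} \cdot 10 \left(-6\right) = -413000 - 20 = -413020$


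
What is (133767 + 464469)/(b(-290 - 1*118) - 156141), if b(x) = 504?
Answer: -199412/51879 ≈ -3.8438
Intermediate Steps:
(133767 + 464469)/(b(-290 - 1*118) - 156141) = (133767 + 464469)/(504 - 156141) = 598236/(-155637) = 598236*(-1/155637) = -199412/51879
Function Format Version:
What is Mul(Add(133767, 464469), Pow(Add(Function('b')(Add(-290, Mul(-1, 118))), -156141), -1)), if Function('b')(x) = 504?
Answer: Rational(-199412, 51879) ≈ -3.8438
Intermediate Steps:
Mul(Add(133767, 464469), Pow(Add(Function('b')(Add(-290, Mul(-1, 118))), -156141), -1)) = Mul(Add(133767, 464469), Pow(Add(504, -156141), -1)) = Mul(598236, Pow(-155637, -1)) = Mul(598236, Rational(-1, 155637)) = Rational(-199412, 51879)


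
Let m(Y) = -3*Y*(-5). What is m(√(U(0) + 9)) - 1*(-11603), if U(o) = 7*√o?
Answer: 11648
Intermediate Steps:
m(Y) = 15*Y
m(√(U(0) + 9)) - 1*(-11603) = 15*√(7*√0 + 9) - 1*(-11603) = 15*√(7*0 + 9) + 11603 = 15*√(0 + 9) + 11603 = 15*√9 + 11603 = 15*3 + 11603 = 45 + 11603 = 11648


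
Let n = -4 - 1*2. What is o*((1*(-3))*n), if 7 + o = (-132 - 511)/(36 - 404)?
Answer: -17397/184 ≈ -94.549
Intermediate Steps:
n = -6 (n = -4 - 2 = -6)
o = -1933/368 (o = -7 + (-132 - 511)/(36 - 404) = -7 - 643/(-368) = -7 - 643*(-1/368) = -7 + 643/368 = -1933/368 ≈ -5.2527)
o*((1*(-3))*n) = -1933*1*(-3)*(-6)/368 = -(-5799)*(-6)/368 = -1933/368*18 = -17397/184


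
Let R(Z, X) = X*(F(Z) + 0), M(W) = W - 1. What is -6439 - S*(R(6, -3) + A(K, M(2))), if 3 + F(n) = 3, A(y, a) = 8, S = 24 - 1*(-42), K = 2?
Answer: -6967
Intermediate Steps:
S = 66 (S = 24 + 42 = 66)
M(W) = -1 + W
F(n) = 0 (F(n) = -3 + 3 = 0)
R(Z, X) = 0 (R(Z, X) = X*(0 + 0) = X*0 = 0)
-6439 - S*(R(6, -3) + A(K, M(2))) = -6439 - 66*(0 + 8) = -6439 - 66*8 = -6439 - 1*528 = -6439 - 528 = -6967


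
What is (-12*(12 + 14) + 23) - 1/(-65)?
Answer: -18784/65 ≈ -288.98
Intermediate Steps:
(-12*(12 + 14) + 23) - 1/(-65) = (-12*26 + 23) - 1*(-1/65) = (-312 + 23) + 1/65 = -289 + 1/65 = -18784/65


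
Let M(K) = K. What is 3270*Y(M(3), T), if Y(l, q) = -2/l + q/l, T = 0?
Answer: -2180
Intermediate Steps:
3270*Y(M(3), T) = 3270*((-2 + 0)/3) = 3270*((⅓)*(-2)) = 3270*(-⅔) = -2180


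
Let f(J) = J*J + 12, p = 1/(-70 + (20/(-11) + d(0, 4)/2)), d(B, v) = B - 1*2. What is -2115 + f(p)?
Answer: -1349286782/641601 ≈ -2103.0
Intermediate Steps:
d(B, v) = -2 + B (d(B, v) = B - 2 = -2 + B)
p = -11/801 (p = 1/(-70 + (20/(-11) + (-2 + 0)/2)) = 1/(-70 + (20*(-1/11) - 2*½)) = 1/(-70 + (-20/11 - 1)) = 1/(-70 - 31/11) = 1/(-801/11) = -11/801 ≈ -0.013733)
f(J) = 12 + J² (f(J) = J² + 12 = 12 + J²)
-2115 + f(p) = -2115 + (12 + (-11/801)²) = -2115 + (12 + 121/641601) = -2115 + 7699333/641601 = -1349286782/641601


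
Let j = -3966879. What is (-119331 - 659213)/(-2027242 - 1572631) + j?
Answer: -751592622517/189467 ≈ -3.9669e+6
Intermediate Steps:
(-119331 - 659213)/(-2027242 - 1572631) + j = (-119331 - 659213)/(-2027242 - 1572631) - 3966879 = -778544/(-3599873) - 3966879 = -778544*(-1/3599873) - 3966879 = 40976/189467 - 3966879 = -751592622517/189467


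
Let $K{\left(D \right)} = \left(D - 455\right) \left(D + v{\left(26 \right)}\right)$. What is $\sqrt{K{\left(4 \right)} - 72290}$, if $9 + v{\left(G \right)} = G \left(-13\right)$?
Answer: $\sqrt{82403} \approx 287.06$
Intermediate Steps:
$v{\left(G \right)} = -9 - 13 G$ ($v{\left(G \right)} = -9 + G \left(-13\right) = -9 - 13 G$)
$K{\left(D \right)} = \left(-455 + D\right) \left(-347 + D\right)$ ($K{\left(D \right)} = \left(D - 455\right) \left(D - 347\right) = \left(-455 + D\right) \left(D - 347\right) = \left(-455 + D\right) \left(-347 + D\right)$)
$\sqrt{K{\left(4 \right)} - 72290} = \sqrt{\left(157885 + 4^{2} - 3208\right) - 72290} = \sqrt{\left(157885 + 16 - 3208\right) - 72290} = \sqrt{154693 - 72290} = \sqrt{82403}$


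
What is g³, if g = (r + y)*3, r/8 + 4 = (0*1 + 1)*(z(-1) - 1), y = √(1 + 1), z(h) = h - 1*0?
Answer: -2993760 + 186678*√2 ≈ -2.7298e+6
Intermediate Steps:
z(h) = h (z(h) = h + 0 = h)
y = √2 ≈ 1.4142
r = -48 (r = -32 + 8*((0*1 + 1)*(-1 - 1)) = -32 + 8*((0 + 1)*(-2)) = -32 + 8*(1*(-2)) = -32 + 8*(-2) = -32 - 16 = -48)
g = -144 + 3*√2 (g = (-48 + √2)*3 = -144 + 3*√2 ≈ -139.76)
g³ = (-144 + 3*√2)³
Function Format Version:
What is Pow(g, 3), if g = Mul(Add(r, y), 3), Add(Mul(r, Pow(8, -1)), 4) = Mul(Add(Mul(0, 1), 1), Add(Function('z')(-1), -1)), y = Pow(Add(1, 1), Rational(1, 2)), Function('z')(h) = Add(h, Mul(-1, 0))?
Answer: Add(-2993760, Mul(186678, Pow(2, Rational(1, 2)))) ≈ -2.7298e+6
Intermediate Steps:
Function('z')(h) = h (Function('z')(h) = Add(h, 0) = h)
y = Pow(2, Rational(1, 2)) ≈ 1.4142
r = -48 (r = Add(-32, Mul(8, Mul(Add(Mul(0, 1), 1), Add(-1, -1)))) = Add(-32, Mul(8, Mul(Add(0, 1), -2))) = Add(-32, Mul(8, Mul(1, -2))) = Add(-32, Mul(8, -2)) = Add(-32, -16) = -48)
g = Add(-144, Mul(3, Pow(2, Rational(1, 2)))) (g = Mul(Add(-48, Pow(2, Rational(1, 2))), 3) = Add(-144, Mul(3, Pow(2, Rational(1, 2)))) ≈ -139.76)
Pow(g, 3) = Pow(Add(-144, Mul(3, Pow(2, Rational(1, 2)))), 3)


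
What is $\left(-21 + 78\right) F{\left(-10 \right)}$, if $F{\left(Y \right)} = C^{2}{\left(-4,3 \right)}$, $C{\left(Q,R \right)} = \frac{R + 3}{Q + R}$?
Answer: $2052$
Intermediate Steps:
$C{\left(Q,R \right)} = \frac{3 + R}{Q + R}$
$F{\left(Y \right)} = 36$ ($F{\left(Y \right)} = \left(\frac{3 + 3}{-4 + 3}\right)^{2} = \left(\frac{1}{-1} \cdot 6\right)^{2} = \left(\left(-1\right) 6\right)^{2} = \left(-6\right)^{2} = 36$)
$\left(-21 + 78\right) F{\left(-10 \right)} = \left(-21 + 78\right) 36 = 57 \cdot 36 = 2052$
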